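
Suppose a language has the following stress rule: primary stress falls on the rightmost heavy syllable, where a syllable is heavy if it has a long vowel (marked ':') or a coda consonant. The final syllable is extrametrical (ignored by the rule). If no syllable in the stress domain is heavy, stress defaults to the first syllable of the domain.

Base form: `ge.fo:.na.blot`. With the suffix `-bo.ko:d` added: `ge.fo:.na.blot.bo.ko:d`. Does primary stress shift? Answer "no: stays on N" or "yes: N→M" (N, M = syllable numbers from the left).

yes: 2→4

Base `ge.fo:.na.blot` (4 syllables):
  The final syllable (4, blot) is extrametrical; the stress domain is syllables 1–3.
  Weights: 1 ge L, 2 fo: H, 3 na L.
  Heavy syllables in the domain: 2. The rightmost is syllable 2 (fo:).
  → primary stress on syllable 2.
Suffixed `ge.fo:.na.blot.bo.ko:d` (6 syllables):
  The final syllable (6, ko:d) is extrametrical; the stress domain is syllables 1–5.
  Weights: 1 ge L, 2 fo: H, 3 na L, 4 blot H, 5 bo L.
  Heavy syllables in the domain: 2, 4. The rightmost is syllable 4 (blot).
  → primary stress on syllable 4.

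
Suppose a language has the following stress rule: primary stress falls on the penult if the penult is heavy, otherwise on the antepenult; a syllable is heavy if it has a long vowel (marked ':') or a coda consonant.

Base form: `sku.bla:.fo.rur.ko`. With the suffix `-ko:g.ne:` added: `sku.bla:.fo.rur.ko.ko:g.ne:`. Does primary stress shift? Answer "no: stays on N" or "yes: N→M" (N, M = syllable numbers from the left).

Base `sku.bla:.fo.rur.ko` (5 syllables):
  Weights: 3 fo L, 4 rur H, 5 ko L.
  The penult (syllable 4, rur) is heavy, so it takes stress.
  → primary stress on syllable 4.
Suffixed `sku.bla:.fo.rur.ko.ko:g.ne:` (7 syllables):
  Weights: 5 ko L, 6 ko:g H, 7 ne: H.
  The penult (syllable 6, ko:g) is heavy, so it takes stress.
  → primary stress on syllable 6.

yes: 4→6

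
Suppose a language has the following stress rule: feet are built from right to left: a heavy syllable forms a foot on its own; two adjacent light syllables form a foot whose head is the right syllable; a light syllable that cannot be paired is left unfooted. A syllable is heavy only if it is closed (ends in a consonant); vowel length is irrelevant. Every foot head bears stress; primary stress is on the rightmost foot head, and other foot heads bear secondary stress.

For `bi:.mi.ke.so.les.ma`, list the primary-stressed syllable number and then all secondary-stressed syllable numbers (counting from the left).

primary 5, secondary 2, 4

Weights: 1 bi: L, 2 mi L, 3 ke L, 4 so L, 5 les H, 6 ma L.
Parse right to left (heavy = foot alone; LL = one foot; stranded L unfooted): (bi:.ˈmi) (ke.ˈso) (ˈles) ma.
Foot heads: 2, 4, 5.
Primary stress on the rightmost head = syllable 5.
Secondary stress on 2, 4: bi:.ˌmi.ke.ˌso.ˈles.ma.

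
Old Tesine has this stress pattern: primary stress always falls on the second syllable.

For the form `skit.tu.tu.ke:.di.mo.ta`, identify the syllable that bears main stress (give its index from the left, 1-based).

2

The word has 7 syllables; the second syllable is syllable 2 (tu).
Primary stress: syllable 2 → skit.ˈtu.tu.ke:.di.mo.ta.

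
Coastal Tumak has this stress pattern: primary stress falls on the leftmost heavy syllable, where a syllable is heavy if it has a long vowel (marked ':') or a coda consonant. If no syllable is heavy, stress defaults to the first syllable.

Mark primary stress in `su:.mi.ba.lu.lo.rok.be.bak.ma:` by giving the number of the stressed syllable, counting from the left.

1

Weights: 1 su: H, 2 mi L, 3 ba L, 4 lu L, 5 lo L, 6 rok H, 7 be L, 8 bak H, 9 ma: H.
Heavy syllables in the domain: 1, 6, 8, 9. The leftmost is syllable 1 (su:).
Primary stress: syllable 1 → ˈsu:.mi.ba.lu.lo.rok.be.bak.ma:.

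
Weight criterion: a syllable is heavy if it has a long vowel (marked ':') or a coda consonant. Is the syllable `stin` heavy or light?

heavy

`stin`: short vowel, closed (coda /n/). Closed → heavy.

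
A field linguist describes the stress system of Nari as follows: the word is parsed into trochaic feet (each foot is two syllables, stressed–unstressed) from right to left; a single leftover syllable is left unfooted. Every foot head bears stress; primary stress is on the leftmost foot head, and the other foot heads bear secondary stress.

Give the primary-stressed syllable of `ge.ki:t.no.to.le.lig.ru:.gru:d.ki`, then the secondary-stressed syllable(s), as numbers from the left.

primary 2, secondary 4, 6, 8

Parse right to left into trochaic (ˈσσ) feet: ge (ˈki:t.no) (ˈto.le) (ˈlig.ru:) (ˈgru:d.ki). Syllable 1 is left unfooted.
Foot heads (stressed positions): 2, 4, 6, 8.
End Rule Leftmost: primary stress on the leftmost head = syllable 2.
Secondary stress on 4, 6, 8: ge.ˈki:t.no.ˌto.le.ˌlig.ru:.ˌgru:d.ki.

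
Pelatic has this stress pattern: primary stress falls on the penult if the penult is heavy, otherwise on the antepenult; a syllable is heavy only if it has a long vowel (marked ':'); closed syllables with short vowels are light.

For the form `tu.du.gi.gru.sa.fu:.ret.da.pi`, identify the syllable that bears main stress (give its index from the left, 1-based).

7

Weights: 7 ret L, 8 da L, 9 pi L.
The penult (syllable 8, da) is light, so stress falls on the antepenult (syllable 7, ret).
Primary stress: syllable 7 → tu.du.gi.gru.sa.fu:.ˈret.da.pi.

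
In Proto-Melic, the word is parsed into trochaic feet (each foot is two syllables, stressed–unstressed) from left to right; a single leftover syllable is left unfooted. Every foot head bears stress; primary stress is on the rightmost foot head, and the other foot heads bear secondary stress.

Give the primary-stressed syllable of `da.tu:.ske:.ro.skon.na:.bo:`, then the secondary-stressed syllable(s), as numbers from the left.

primary 5, secondary 1, 3

Parse left to right into trochaic (ˈσσ) feet: (ˈda.tu:) (ˈske:.ro) (ˈskon.na:) bo:. Syllable 7 is left unfooted.
Foot heads (stressed positions): 1, 3, 5.
End Rule Rightmost: primary stress on the rightmost head = syllable 5.
Secondary stress on 1, 3: ˌda.tu:.ˌske:.ro.ˈskon.na:.bo:.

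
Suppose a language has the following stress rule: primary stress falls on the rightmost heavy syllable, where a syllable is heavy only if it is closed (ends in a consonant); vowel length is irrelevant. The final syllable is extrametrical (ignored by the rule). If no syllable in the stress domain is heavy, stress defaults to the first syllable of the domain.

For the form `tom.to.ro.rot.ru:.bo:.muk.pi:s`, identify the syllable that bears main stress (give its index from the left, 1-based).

The final syllable (8, pi:s) is extrametrical; the stress domain is syllables 1–7.
Weights: 1 tom H, 2 to L, 3 ro L, 4 rot H, 5 ru: L, 6 bo: L, 7 muk H.
Heavy syllables in the domain: 1, 4, 7. The rightmost is syllable 7 (muk).
Primary stress: syllable 7 → tom.to.ro.rot.ru:.bo:.ˈmuk.pi:s.

7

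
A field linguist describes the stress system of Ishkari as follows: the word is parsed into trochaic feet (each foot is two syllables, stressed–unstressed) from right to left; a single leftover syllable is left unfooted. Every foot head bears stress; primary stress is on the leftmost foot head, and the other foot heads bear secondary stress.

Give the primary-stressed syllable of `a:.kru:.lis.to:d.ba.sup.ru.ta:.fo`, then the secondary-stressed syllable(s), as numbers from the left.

primary 2, secondary 4, 6, 8

Parse right to left into trochaic (ˈσσ) feet: a: (ˈkru:.lis) (ˈto:d.ba) (ˈsup.ru) (ˈta:.fo). Syllable 1 is left unfooted.
Foot heads (stressed positions): 2, 4, 6, 8.
End Rule Leftmost: primary stress on the leftmost head = syllable 2.
Secondary stress on 4, 6, 8: a:.ˈkru:.lis.ˌto:d.ba.ˌsup.ru.ˌta:.fo.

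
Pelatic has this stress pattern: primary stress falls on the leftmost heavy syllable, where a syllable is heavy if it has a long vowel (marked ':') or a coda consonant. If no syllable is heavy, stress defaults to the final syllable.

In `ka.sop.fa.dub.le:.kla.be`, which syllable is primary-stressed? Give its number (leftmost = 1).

Weights: 1 ka L, 2 sop H, 3 fa L, 4 dub H, 5 le: H, 6 kla L, 7 be L.
Heavy syllables in the domain: 2, 4, 5. The leftmost is syllable 2 (sop).
Primary stress: syllable 2 → ka.ˈsop.fa.dub.le:.kla.be.

2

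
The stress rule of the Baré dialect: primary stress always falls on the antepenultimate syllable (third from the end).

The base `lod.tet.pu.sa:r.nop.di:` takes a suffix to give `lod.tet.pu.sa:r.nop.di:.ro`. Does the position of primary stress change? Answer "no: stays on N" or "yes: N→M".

yes: 4→5

Base `lod.tet.pu.sa:r.nop.di:` (6 syllables):
  The word has 6 syllables; the antepenultimate syllable (third from the end) is syllable 4 (sa:r).
  → primary stress on syllable 4.
Suffixed `lod.tet.pu.sa:r.nop.di:.ro` (7 syllables):
  The word has 7 syllables; the antepenultimate syllable (third from the end) is syllable 5 (nop).
  → primary stress on syllable 5.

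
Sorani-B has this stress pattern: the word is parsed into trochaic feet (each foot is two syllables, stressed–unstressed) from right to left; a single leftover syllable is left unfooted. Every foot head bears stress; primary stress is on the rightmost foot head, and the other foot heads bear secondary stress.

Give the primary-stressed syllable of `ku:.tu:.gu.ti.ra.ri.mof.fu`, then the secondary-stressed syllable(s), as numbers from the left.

Parse right to left into trochaic (ˈσσ) feet: (ˈku:.tu:) (ˈgu.ti) (ˈra.ri) (ˈmof.fu).
Foot heads (stressed positions): 1, 3, 5, 7.
End Rule Rightmost: primary stress on the rightmost head = syllable 7.
Secondary stress on 1, 3, 5: ˌku:.tu:.ˌgu.ti.ˌra.ri.ˈmof.fu.

primary 7, secondary 1, 3, 5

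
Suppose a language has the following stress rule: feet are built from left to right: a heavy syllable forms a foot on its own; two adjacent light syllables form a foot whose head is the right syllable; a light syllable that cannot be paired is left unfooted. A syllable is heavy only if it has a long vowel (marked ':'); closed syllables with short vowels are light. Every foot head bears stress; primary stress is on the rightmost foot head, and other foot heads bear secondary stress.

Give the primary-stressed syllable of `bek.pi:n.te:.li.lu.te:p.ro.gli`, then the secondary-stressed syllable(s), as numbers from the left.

Weights: 1 bek L, 2 pi:n H, 3 te: H, 4 li L, 5 lu L, 6 te:p H, 7 ro L, 8 gli L.
Parse left to right (heavy = foot alone; LL = one foot; stranded L unfooted): bek (ˈpi:n) (ˈte:) (li.ˈlu) (ˈte:p) (ro.ˈgli).
Foot heads: 2, 3, 5, 6, 8.
Primary stress on the rightmost head = syllable 8.
Secondary stress on 2, 3, 5, 6: bek.ˌpi:n.ˌte:.li.ˌlu.ˌte:p.ro.ˈgli.

primary 8, secondary 2, 3, 5, 6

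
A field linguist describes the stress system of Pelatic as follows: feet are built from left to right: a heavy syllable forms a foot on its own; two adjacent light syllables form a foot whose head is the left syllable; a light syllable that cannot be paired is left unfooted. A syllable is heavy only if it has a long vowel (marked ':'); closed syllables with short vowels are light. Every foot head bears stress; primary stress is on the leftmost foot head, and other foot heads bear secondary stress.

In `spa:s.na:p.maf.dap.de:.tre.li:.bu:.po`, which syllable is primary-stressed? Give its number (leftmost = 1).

1

Weights: 1 spa:s H, 2 na:p H, 3 maf L, 4 dap L, 5 de: H, 6 tre L, 7 li: H, 8 bu: H, 9 po L.
Parse left to right (heavy = foot alone; LL = one foot; stranded L unfooted): (ˈspa:s) (ˈna:p) (ˈmaf.dap) (ˈde:) tre (ˈli:) (ˈbu:) po.
Foot heads: 1, 2, 3, 5, 7, 8.
Primary stress on the leftmost head = syllable 1.
Primary stress: syllable 1 → ˈspa:s.na:p.maf.dap.de:.tre.li:.bu:.po.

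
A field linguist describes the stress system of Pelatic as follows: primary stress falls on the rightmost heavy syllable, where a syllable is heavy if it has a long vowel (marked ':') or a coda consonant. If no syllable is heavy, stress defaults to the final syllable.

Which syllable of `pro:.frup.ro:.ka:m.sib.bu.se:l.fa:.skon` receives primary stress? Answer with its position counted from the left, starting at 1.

9

Weights: 1 pro: H, 2 frup H, 3 ro: H, 4 ka:m H, 5 sib H, 6 bu L, 7 se:l H, 8 fa: H, 9 skon H.
Heavy syllables in the domain: 1, 2, 3, 4, 5, 7, 8, 9. The rightmost is syllable 9 (skon).
Primary stress: syllable 9 → pro:.frup.ro:.ka:m.sib.bu.se:l.fa:.ˈskon.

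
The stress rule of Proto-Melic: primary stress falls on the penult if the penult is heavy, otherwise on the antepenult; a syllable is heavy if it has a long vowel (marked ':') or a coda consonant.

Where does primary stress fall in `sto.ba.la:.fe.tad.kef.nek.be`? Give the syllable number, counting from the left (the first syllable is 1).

7

Weights: 6 kef H, 7 nek H, 8 be L.
The penult (syllable 7, nek) is heavy, so it takes stress.
Primary stress: syllable 7 → sto.ba.la:.fe.tad.kef.ˈnek.be.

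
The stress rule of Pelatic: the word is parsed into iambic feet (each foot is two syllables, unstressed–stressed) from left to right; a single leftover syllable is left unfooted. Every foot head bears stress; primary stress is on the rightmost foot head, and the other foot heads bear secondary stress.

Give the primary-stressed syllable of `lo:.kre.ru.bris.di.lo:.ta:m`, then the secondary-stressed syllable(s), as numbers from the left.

primary 6, secondary 2, 4

Parse left to right into iambic (σˈσ) feet: (lo:.ˈkre) (ru.ˈbris) (di.ˈlo:) ta:m. Syllable 7 is left unfooted.
Foot heads (stressed positions): 2, 4, 6.
End Rule Rightmost: primary stress on the rightmost head = syllable 6.
Secondary stress on 2, 4: lo:.ˌkre.ru.ˌbris.di.ˈlo:.ta:m.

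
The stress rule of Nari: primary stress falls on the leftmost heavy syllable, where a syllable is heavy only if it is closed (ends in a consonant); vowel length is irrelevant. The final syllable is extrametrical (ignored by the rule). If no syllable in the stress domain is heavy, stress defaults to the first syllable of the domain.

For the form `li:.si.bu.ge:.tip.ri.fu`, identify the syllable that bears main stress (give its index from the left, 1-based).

5

The final syllable (7, fu) is extrametrical; the stress domain is syllables 1–6.
Weights: 1 li: L, 2 si L, 3 bu L, 4 ge: L, 5 tip H, 6 ri L.
Heavy syllables in the domain: 5. The leftmost is syllable 5 (tip).
Primary stress: syllable 5 → li:.si.bu.ge:.ˈtip.ri.fu.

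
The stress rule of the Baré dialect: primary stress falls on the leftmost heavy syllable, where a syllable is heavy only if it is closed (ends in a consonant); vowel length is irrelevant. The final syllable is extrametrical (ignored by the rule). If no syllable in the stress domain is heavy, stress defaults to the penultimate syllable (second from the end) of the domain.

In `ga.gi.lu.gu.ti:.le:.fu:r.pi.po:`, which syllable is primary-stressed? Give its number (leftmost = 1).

The final syllable (9, po:) is extrametrical; the stress domain is syllables 1–8.
Weights: 1 ga L, 2 gi L, 3 lu L, 4 gu L, 5 ti: L, 6 le: L, 7 fu:r H, 8 pi L.
Heavy syllables in the domain: 7. The leftmost is syllable 7 (fu:r).
Primary stress: syllable 7 → ga.gi.lu.gu.ti:.le:.ˈfu:r.pi.po:.

7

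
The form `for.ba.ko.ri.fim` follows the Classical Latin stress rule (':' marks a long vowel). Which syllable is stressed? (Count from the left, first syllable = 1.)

3

Classical Latin: stress the penult if heavy (long vowel or closed), else the antepenult.
Weights: 3 ko L, 4 ri L, 5 fim H.
The penult (syllable 4, ri) is light, so stress falls on the antepenult (syllable 3, ko).
Stress on syllable 3: for.ba.ˈko.ri.fim.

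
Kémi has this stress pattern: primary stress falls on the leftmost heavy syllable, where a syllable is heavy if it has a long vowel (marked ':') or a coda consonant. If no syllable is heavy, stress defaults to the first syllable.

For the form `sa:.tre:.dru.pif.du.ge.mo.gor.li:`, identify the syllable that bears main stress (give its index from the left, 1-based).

Weights: 1 sa: H, 2 tre: H, 3 dru L, 4 pif H, 5 du L, 6 ge L, 7 mo L, 8 gor H, 9 li: H.
Heavy syllables in the domain: 1, 2, 4, 8, 9. The leftmost is syllable 1 (sa:).
Primary stress: syllable 1 → ˈsa:.tre:.dru.pif.du.ge.mo.gor.li:.

1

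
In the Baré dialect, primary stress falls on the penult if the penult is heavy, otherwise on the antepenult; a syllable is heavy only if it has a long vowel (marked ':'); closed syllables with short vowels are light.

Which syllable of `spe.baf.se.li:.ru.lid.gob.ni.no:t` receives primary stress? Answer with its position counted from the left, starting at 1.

7

Weights: 7 gob L, 8 ni L, 9 no:t H.
The penult (syllable 8, ni) is light, so stress falls on the antepenult (syllable 7, gob).
Primary stress: syllable 7 → spe.baf.se.li:.ru.lid.ˈgob.ni.no:t.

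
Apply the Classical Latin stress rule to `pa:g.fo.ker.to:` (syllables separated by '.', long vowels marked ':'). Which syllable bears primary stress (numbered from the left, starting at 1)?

Classical Latin: stress the penult if heavy (long vowel or closed), else the antepenult.
Weights: 2 fo L, 3 ker H, 4 to: H.
The penult (syllable 3, ker) is heavy, so it takes stress.
Stress on syllable 3: pa:g.fo.ˈker.to:.

3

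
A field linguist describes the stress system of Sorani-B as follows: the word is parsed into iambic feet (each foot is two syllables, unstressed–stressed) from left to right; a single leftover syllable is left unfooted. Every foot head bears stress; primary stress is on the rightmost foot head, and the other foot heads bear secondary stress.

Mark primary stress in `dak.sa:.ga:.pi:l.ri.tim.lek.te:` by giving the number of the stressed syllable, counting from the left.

Parse left to right into iambic (σˈσ) feet: (dak.ˈsa:) (ga:.ˈpi:l) (ri.ˈtim) (lek.ˈte:).
Foot heads (stressed positions): 2, 4, 6, 8.
End Rule Rightmost: primary stress on the rightmost head = syllable 8.
Primary stress: syllable 8 → dak.sa:.ga:.pi:l.ri.tim.lek.ˈte:.

8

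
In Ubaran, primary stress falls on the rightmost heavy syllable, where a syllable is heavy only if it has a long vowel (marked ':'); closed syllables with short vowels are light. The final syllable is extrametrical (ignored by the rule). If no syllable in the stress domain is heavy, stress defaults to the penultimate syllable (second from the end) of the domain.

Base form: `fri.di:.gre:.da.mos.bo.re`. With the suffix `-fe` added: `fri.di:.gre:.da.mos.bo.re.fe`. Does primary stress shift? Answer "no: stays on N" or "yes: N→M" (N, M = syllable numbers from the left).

no: stays on 3

Base `fri.di:.gre:.da.mos.bo.re` (7 syllables):
  The final syllable (7, re) is extrametrical; the stress domain is syllables 1–6.
  Weights: 1 fri L, 2 di: H, 3 gre: H, 4 da L, 5 mos L, 6 bo L.
  Heavy syllables in the domain: 2, 3. The rightmost is syllable 3 (gre:).
  → primary stress on syllable 3.
Suffixed `fri.di:.gre:.da.mos.bo.re.fe` (8 syllables):
  The final syllable (8, fe) is extrametrical; the stress domain is syllables 1–7.
  Weights: 1 fri L, 2 di: H, 3 gre: H, 4 da L, 5 mos L, 6 bo L, 7 re L.
  Heavy syllables in the domain: 2, 3. The rightmost is syllable 3 (gre:).
  → primary stress on syllable 3.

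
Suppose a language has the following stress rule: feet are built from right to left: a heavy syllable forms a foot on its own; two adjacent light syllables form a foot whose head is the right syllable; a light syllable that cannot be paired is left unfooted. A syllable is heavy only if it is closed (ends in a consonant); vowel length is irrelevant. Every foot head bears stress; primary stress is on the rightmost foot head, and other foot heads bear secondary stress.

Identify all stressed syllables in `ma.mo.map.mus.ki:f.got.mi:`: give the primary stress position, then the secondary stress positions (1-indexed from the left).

primary 6, secondary 2, 3, 4, 5

Weights: 1 ma L, 2 mo L, 3 map H, 4 mus H, 5 ki:f H, 6 got H, 7 mi: L.
Parse right to left (heavy = foot alone; LL = one foot; stranded L unfooted): (ma.ˈmo) (ˈmap) (ˈmus) (ˈki:f) (ˈgot) mi:.
Foot heads: 2, 3, 4, 5, 6.
Primary stress on the rightmost head = syllable 6.
Secondary stress on 2, 3, 4, 5: ma.ˌmo.ˌmap.ˌmus.ˌki:f.ˈgot.mi:.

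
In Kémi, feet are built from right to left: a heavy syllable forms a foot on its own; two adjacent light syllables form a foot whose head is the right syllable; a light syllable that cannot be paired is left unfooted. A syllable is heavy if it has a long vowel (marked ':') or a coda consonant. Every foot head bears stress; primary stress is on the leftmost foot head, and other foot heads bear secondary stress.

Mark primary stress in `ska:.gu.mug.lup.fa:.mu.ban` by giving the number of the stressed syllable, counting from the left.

Weights: 1 ska: H, 2 gu L, 3 mug H, 4 lup H, 5 fa: H, 6 mu L, 7 ban H.
Parse right to left (heavy = foot alone; LL = one foot; stranded L unfooted): (ˈska:) gu (ˈmug) (ˈlup) (ˈfa:) mu (ˈban).
Foot heads: 1, 3, 4, 5, 7.
Primary stress on the leftmost head = syllable 1.
Primary stress: syllable 1 → ˈska:.gu.mug.lup.fa:.mu.ban.

1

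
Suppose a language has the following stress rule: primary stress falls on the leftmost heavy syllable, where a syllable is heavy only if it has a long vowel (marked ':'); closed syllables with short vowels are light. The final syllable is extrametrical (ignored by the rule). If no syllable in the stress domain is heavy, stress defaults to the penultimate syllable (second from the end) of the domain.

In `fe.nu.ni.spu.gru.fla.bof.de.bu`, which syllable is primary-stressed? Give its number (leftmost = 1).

The final syllable (9, bu) is extrametrical; the stress domain is syllables 1–8.
Weights: 1 fe L, 2 nu L, 3 ni L, 4 spu L, 5 gru L, 6 fla L, 7 bof L, 8 de L.
No heavy syllable in the domain; default to the penultimate syllable (second from the end) of the domain = syllable 7.
Primary stress: syllable 7 → fe.nu.ni.spu.gru.fla.ˈbof.de.bu.

7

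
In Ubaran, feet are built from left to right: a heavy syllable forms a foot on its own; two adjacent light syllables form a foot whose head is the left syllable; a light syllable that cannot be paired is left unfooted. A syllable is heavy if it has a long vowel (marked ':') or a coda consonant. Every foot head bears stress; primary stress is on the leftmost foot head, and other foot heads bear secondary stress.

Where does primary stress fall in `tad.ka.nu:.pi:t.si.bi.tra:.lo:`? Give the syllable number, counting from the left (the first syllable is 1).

Weights: 1 tad H, 2 ka L, 3 nu: H, 4 pi:t H, 5 si L, 6 bi L, 7 tra: H, 8 lo: H.
Parse left to right (heavy = foot alone; LL = one foot; stranded L unfooted): (ˈtad) ka (ˈnu:) (ˈpi:t) (ˈsi.bi) (ˈtra:) (ˈlo:).
Foot heads: 1, 3, 4, 5, 7, 8.
Primary stress on the leftmost head = syllable 1.
Primary stress: syllable 1 → ˈtad.ka.nu:.pi:t.si.bi.tra:.lo:.

1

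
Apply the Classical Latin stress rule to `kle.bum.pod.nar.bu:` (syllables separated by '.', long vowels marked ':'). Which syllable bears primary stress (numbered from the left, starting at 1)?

4

Classical Latin: stress the penult if heavy (long vowel or closed), else the antepenult.
Weights: 3 pod H, 4 nar H, 5 bu: H.
The penult (syllable 4, nar) is heavy, so it takes stress.
Stress on syllable 4: kle.bum.pod.ˈnar.bu:.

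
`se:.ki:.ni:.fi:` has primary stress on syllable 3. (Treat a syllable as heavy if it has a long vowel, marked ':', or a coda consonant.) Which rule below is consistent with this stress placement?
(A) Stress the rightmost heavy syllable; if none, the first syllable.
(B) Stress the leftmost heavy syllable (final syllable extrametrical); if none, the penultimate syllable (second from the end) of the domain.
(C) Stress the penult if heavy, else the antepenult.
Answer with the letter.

C

Rule A → syllable 4 (observed: 3).
Rule B → syllable 1 (observed: 3).
Rule C → syllable 3 ✓.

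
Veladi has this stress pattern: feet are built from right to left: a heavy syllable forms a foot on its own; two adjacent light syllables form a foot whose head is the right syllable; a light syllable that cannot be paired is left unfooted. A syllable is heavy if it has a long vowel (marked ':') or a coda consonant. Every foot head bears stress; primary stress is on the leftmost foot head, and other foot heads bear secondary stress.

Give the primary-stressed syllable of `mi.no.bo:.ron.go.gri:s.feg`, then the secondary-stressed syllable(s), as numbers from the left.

primary 2, secondary 3, 4, 6, 7

Weights: 1 mi L, 2 no L, 3 bo: H, 4 ron H, 5 go L, 6 gri:s H, 7 feg H.
Parse right to left (heavy = foot alone; LL = one foot; stranded L unfooted): (mi.ˈno) (ˈbo:) (ˈron) go (ˈgri:s) (ˈfeg).
Foot heads: 2, 3, 4, 6, 7.
Primary stress on the leftmost head = syllable 2.
Secondary stress on 3, 4, 6, 7: mi.ˈno.ˌbo:.ˌron.go.ˌgri:s.ˌfeg.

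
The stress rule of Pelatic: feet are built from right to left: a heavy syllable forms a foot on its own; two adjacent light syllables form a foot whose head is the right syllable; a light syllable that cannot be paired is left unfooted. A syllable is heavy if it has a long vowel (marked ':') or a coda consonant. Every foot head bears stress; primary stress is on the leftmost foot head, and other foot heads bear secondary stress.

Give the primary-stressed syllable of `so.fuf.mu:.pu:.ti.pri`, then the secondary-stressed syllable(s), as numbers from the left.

Weights: 1 so L, 2 fuf H, 3 mu: H, 4 pu: H, 5 ti L, 6 pri L.
Parse right to left (heavy = foot alone; LL = one foot; stranded L unfooted): so (ˈfuf) (ˈmu:) (ˈpu:) (ti.ˈpri).
Foot heads: 2, 3, 4, 6.
Primary stress on the leftmost head = syllable 2.
Secondary stress on 3, 4, 6: so.ˈfuf.ˌmu:.ˌpu:.ti.ˌpri.

primary 2, secondary 3, 4, 6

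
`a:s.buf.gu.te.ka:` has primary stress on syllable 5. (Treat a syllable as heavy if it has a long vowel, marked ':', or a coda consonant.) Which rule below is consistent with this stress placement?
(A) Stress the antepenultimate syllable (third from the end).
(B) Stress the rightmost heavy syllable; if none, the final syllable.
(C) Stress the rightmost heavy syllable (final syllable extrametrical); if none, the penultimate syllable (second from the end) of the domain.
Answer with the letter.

Rule A → syllable 3 (observed: 5).
Rule B → syllable 5 ✓.
Rule C → syllable 2 (observed: 5).

B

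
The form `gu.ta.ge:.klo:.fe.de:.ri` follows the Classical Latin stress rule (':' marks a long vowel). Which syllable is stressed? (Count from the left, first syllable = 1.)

6

Classical Latin: stress the penult if heavy (long vowel or closed), else the antepenult.
Weights: 5 fe L, 6 de: H, 7 ri L.
The penult (syllable 6, de:) is heavy, so it takes stress.
Stress on syllable 6: gu.ta.ge:.klo:.fe.ˈde:.ri.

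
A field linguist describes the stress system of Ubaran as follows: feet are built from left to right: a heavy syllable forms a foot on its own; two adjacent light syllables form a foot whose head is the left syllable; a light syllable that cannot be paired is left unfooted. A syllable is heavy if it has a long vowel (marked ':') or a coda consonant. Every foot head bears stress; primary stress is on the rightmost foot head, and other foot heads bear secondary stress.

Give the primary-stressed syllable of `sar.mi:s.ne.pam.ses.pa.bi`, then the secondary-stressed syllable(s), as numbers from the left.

Weights: 1 sar H, 2 mi:s H, 3 ne L, 4 pam H, 5 ses H, 6 pa L, 7 bi L.
Parse left to right (heavy = foot alone; LL = one foot; stranded L unfooted): (ˈsar) (ˈmi:s) ne (ˈpam) (ˈses) (ˈpa.bi).
Foot heads: 1, 2, 4, 5, 6.
Primary stress on the rightmost head = syllable 6.
Secondary stress on 1, 2, 4, 5: ˌsar.ˌmi:s.ne.ˌpam.ˌses.ˈpa.bi.

primary 6, secondary 1, 2, 4, 5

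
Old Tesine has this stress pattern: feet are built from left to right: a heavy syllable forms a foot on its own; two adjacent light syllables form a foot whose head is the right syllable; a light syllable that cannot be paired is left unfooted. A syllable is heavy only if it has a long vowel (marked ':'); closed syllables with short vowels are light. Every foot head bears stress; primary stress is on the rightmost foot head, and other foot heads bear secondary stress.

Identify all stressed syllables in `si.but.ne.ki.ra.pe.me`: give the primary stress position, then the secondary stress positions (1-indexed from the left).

primary 6, secondary 2, 4

Weights: 1 si L, 2 but L, 3 ne L, 4 ki L, 5 ra L, 6 pe L, 7 me L.
Parse left to right (heavy = foot alone; LL = one foot; stranded L unfooted): (si.ˈbut) (ne.ˈki) (ra.ˈpe) me.
Foot heads: 2, 4, 6.
Primary stress on the rightmost head = syllable 6.
Secondary stress on 2, 4: si.ˌbut.ne.ˌki.ra.ˈpe.me.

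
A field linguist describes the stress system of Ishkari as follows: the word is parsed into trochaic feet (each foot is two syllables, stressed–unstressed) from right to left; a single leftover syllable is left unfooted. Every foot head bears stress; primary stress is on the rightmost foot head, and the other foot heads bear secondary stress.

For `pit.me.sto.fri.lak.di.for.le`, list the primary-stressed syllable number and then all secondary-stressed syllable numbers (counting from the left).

primary 7, secondary 1, 3, 5

Parse right to left into trochaic (ˈσσ) feet: (ˈpit.me) (ˈsto.fri) (ˈlak.di) (ˈfor.le).
Foot heads (stressed positions): 1, 3, 5, 7.
End Rule Rightmost: primary stress on the rightmost head = syllable 7.
Secondary stress on 1, 3, 5: ˌpit.me.ˌsto.fri.ˌlak.di.ˈfor.le.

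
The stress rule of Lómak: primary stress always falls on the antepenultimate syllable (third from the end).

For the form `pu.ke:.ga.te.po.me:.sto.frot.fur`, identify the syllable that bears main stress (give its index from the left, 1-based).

7

The word has 9 syllables; the antepenultimate syllable (third from the end) is syllable 7 (sto).
Primary stress: syllable 7 → pu.ke:.ga.te.po.me:.ˈsto.frot.fur.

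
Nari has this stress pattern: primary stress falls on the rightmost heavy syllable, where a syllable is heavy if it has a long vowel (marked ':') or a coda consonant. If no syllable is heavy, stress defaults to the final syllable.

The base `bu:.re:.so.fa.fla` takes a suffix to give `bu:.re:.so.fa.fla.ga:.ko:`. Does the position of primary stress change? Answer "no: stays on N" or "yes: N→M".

Base `bu:.re:.so.fa.fla` (5 syllables):
  Weights: 1 bu: H, 2 re: H, 3 so L, 4 fa L, 5 fla L.
  Heavy syllables in the domain: 1, 2. The rightmost is syllable 2 (re:).
  → primary stress on syllable 2.
Suffixed `bu:.re:.so.fa.fla.ga:.ko:` (7 syllables):
  Weights: 1 bu: H, 2 re: H, 3 so L, 4 fa L, 5 fla L, 6 ga: H, 7 ko: H.
  Heavy syllables in the domain: 1, 2, 6, 7. The rightmost is syllable 7 (ko:).
  → primary stress on syllable 7.

yes: 2→7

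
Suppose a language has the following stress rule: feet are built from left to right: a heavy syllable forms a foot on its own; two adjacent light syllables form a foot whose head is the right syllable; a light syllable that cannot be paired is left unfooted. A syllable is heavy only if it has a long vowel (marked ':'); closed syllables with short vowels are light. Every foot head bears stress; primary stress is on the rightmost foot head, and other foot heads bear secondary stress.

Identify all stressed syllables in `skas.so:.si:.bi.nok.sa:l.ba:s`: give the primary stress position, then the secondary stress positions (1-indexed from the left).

primary 7, secondary 2, 3, 5, 6

Weights: 1 skas L, 2 so: H, 3 si: H, 4 bi L, 5 nok L, 6 sa:l H, 7 ba:s H.
Parse left to right (heavy = foot alone; LL = one foot; stranded L unfooted): skas (ˈso:) (ˈsi:) (bi.ˈnok) (ˈsa:l) (ˈba:s).
Foot heads: 2, 3, 5, 6, 7.
Primary stress on the rightmost head = syllable 7.
Secondary stress on 2, 3, 5, 6: skas.ˌso:.ˌsi:.bi.ˌnok.ˌsa:l.ˈba:s.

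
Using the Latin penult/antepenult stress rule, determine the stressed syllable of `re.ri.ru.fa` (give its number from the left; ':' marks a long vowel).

2

Classical Latin: stress the penult if heavy (long vowel or closed), else the antepenult.
Weights: 2 ri L, 3 ru L, 4 fa L.
The penult (syllable 3, ru) is light, so stress falls on the antepenult (syllable 2, ri).
Stress on syllable 2: re.ˈri.ru.fa.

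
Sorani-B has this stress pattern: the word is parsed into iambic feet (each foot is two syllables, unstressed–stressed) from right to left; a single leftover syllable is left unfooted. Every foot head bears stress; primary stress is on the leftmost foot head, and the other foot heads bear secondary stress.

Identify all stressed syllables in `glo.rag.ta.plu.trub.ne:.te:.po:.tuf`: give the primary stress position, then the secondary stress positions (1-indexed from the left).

primary 3, secondary 5, 7, 9

Parse right to left into iambic (σˈσ) feet: glo (rag.ˈta) (plu.ˈtrub) (ne:.ˈte:) (po:.ˈtuf). Syllable 1 is left unfooted.
Foot heads (stressed positions): 3, 5, 7, 9.
End Rule Leftmost: primary stress on the leftmost head = syllable 3.
Secondary stress on 5, 7, 9: glo.rag.ˈta.plu.ˌtrub.ne:.ˌte:.po:.ˌtuf.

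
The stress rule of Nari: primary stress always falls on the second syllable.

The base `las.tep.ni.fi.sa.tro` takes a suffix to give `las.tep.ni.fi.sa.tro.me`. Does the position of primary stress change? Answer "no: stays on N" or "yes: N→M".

Base `las.tep.ni.fi.sa.tro` (6 syllables):
  The word has 6 syllables; the second syllable is syllable 2 (tep).
  → primary stress on syllable 2.
Suffixed `las.tep.ni.fi.sa.tro.me` (7 syllables):
  The word has 7 syllables; the second syllable is syllable 2 (tep).
  → primary stress on syllable 2.

no: stays on 2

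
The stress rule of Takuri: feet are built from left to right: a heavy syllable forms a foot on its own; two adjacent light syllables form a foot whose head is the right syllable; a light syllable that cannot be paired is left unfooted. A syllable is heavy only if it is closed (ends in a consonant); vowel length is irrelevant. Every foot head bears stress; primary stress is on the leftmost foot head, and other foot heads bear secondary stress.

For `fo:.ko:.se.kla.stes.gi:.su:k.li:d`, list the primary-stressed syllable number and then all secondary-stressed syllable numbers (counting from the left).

primary 2, secondary 4, 5, 7, 8

Weights: 1 fo: L, 2 ko: L, 3 se L, 4 kla L, 5 stes H, 6 gi: L, 7 su:k H, 8 li:d H.
Parse left to right (heavy = foot alone; LL = one foot; stranded L unfooted): (fo:.ˈko:) (se.ˈkla) (ˈstes) gi: (ˈsu:k) (ˈli:d).
Foot heads: 2, 4, 5, 7, 8.
Primary stress on the leftmost head = syllable 2.
Secondary stress on 4, 5, 7, 8: fo:.ˈko:.se.ˌkla.ˌstes.gi:.ˌsu:k.ˌli:d.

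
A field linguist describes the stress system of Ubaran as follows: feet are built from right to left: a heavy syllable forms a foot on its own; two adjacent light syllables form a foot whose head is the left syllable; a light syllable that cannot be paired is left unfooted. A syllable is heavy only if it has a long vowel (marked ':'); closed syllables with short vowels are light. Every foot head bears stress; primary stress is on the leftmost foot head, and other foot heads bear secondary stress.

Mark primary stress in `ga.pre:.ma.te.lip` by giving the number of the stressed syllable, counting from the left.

Weights: 1 ga L, 2 pre: H, 3 ma L, 4 te L, 5 lip L.
Parse right to left (heavy = foot alone; LL = one foot; stranded L unfooted): ga (ˈpre:) ma (ˈte.lip).
Foot heads: 2, 4.
Primary stress on the leftmost head = syllable 2.
Primary stress: syllable 2 → ga.ˈpre:.ma.te.lip.

2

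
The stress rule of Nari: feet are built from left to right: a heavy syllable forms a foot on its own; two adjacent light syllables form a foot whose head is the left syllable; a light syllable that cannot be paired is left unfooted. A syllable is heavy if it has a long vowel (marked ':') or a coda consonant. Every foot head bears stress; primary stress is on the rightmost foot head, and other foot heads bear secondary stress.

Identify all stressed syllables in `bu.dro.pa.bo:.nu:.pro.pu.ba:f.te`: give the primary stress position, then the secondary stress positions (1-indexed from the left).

primary 8, secondary 1, 4, 5, 6

Weights: 1 bu L, 2 dro L, 3 pa L, 4 bo: H, 5 nu: H, 6 pro L, 7 pu L, 8 ba:f H, 9 te L.
Parse left to right (heavy = foot alone; LL = one foot; stranded L unfooted): (ˈbu.dro) pa (ˈbo:) (ˈnu:) (ˈpro.pu) (ˈba:f) te.
Foot heads: 1, 4, 5, 6, 8.
Primary stress on the rightmost head = syllable 8.
Secondary stress on 1, 4, 5, 6: ˌbu.dro.pa.ˌbo:.ˌnu:.ˌpro.pu.ˈba:f.te.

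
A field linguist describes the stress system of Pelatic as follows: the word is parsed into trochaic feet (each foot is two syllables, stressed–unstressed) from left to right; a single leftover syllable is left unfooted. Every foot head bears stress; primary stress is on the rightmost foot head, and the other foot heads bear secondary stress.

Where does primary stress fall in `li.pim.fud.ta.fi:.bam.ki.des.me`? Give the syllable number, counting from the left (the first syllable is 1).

Parse left to right into trochaic (ˈσσ) feet: (ˈli.pim) (ˈfud.ta) (ˈfi:.bam) (ˈki.des) me. Syllable 9 is left unfooted.
Foot heads (stressed positions): 1, 3, 5, 7.
End Rule Rightmost: primary stress on the rightmost head = syllable 7.
Primary stress: syllable 7 → li.pim.fud.ta.fi:.bam.ˈki.des.me.

7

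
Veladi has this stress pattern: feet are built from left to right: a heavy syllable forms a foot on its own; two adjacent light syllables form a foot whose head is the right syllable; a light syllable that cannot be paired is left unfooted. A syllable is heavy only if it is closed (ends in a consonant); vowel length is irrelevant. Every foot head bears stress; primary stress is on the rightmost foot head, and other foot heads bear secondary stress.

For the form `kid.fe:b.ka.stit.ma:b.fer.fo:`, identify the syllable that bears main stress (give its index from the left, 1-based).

Weights: 1 kid H, 2 fe:b H, 3 ka L, 4 stit H, 5 ma:b H, 6 fer H, 7 fo: L.
Parse left to right (heavy = foot alone; LL = one foot; stranded L unfooted): (ˈkid) (ˈfe:b) ka (ˈstit) (ˈma:b) (ˈfer) fo:.
Foot heads: 1, 2, 4, 5, 6.
Primary stress on the rightmost head = syllable 6.
Primary stress: syllable 6 → kid.fe:b.ka.stit.ma:b.ˈfer.fo:.

6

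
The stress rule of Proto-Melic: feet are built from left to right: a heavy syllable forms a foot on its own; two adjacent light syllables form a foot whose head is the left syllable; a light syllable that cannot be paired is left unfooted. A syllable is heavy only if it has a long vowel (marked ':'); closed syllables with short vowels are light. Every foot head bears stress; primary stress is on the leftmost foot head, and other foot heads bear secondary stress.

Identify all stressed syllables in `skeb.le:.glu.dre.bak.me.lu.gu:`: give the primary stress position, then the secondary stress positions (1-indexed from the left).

Weights: 1 skeb L, 2 le: H, 3 glu L, 4 dre L, 5 bak L, 6 me L, 7 lu L, 8 gu: H.
Parse left to right (heavy = foot alone; LL = one foot; stranded L unfooted): skeb (ˈle:) (ˈglu.dre) (ˈbak.me) lu (ˈgu:).
Foot heads: 2, 3, 5, 8.
Primary stress on the leftmost head = syllable 2.
Secondary stress on 3, 5, 8: skeb.ˈle:.ˌglu.dre.ˌbak.me.lu.ˌgu:.

primary 2, secondary 3, 5, 8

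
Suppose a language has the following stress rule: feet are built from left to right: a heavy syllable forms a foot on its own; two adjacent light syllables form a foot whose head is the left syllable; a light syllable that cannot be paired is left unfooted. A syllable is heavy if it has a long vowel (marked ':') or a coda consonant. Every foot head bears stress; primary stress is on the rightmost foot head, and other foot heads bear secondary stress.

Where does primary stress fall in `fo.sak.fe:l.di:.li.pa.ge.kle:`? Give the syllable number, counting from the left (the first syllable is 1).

8

Weights: 1 fo L, 2 sak H, 3 fe:l H, 4 di: H, 5 li L, 6 pa L, 7 ge L, 8 kle: H.
Parse left to right (heavy = foot alone; LL = one foot; stranded L unfooted): fo (ˈsak) (ˈfe:l) (ˈdi:) (ˈli.pa) ge (ˈkle:).
Foot heads: 2, 3, 4, 5, 8.
Primary stress on the rightmost head = syllable 8.
Primary stress: syllable 8 → fo.sak.fe:l.di:.li.pa.ge.ˈkle:.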